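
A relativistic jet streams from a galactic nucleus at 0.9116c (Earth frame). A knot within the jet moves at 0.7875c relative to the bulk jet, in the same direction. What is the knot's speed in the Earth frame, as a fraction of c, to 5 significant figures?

u ≈ 0.98907c

Relativistic velocity addition: u = (u' + v)/(1 + u'v/c²)
= (0.7875 + 0.9116)/(1 + 0.7875×0.9116) = 1.6991/1.717885 = 0.98907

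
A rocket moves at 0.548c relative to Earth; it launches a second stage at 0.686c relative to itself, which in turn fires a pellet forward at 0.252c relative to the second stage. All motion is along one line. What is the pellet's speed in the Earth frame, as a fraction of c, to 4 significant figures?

Compose boost 2: (0.686 + 0.548)/(1 + 0.686×0.548) = 1.234/1.37593 = 0.896849
Compose boost 3: (0.252 + 0.896849)/(1 + 0.252×0.896849) = 1.14885/1.22601 = 0.9371

u ≈ 0.9371c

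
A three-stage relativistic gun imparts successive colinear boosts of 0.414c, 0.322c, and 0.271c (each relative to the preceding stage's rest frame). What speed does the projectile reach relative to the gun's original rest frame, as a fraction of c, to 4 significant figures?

u ≈ 0.7827c

Compose boost 2: (0.322 + 0.414)/(1 + 0.322×0.414) = 0.7360/1.13331 = 0.649426
Compose boost 3: (0.271 + 0.649426)/(1 + 0.271×0.649426) = 0.920426/1.17599 = 0.7827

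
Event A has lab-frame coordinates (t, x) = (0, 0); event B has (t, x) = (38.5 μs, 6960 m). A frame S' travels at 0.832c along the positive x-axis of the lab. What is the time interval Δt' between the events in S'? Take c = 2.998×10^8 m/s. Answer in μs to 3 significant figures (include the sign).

γ = 1/√(1 − 0.832²) = 1.8025
Δt' = γ(Δt − vΔx/c²) = 1.8025 × (38.5 μs − 0.832×6960 m / (2.998×10^8 m/s))
= 1.8025 × (19.185 μs) = 34.6 μs

Δt' ≈ 34.6 μs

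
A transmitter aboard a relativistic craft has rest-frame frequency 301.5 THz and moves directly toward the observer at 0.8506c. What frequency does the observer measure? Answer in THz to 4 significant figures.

f_obs ≈ 1061 THz

Relativistic Doppler: f_obs = f_src √((1+β)/(1−β))
= 301.5 × √(1.85060/0.149400) = 301.5 × 3.51950 = 1061 THz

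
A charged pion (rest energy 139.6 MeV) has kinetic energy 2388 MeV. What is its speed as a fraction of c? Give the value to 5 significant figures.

γ = 1 + K/(m₀c²) = 1 + 2388/139.6 = 18.10602
β = √(1 − 1/γ²) = 0.99847

β ≈ 0.99847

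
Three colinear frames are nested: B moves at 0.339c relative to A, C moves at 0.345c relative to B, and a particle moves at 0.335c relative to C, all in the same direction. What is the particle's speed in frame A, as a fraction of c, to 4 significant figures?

u ≈ 0.7861c

Compose boost 2: (0.345 + 0.339)/(1 + 0.345×0.339) = 0.6840/1.11695 = 0.612379
Compose boost 3: (0.335 + 0.612379)/(1 + 0.335×0.612379) = 0.947379/1.20515 = 0.7861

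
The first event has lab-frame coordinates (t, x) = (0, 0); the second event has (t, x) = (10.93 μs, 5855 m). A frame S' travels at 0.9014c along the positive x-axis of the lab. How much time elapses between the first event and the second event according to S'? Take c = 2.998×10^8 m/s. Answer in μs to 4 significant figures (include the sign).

γ = 1/√(1 − 0.9014²) = 2.30954
Δt' = γ(Δt − vΔx/c²) = 2.30954 × (10.93 μs − 0.9014×5855 m / (2.998×10^8 m/s))
= 2.30954 × (-6.67406 μs) = -15.41 μs

Δt' ≈ -15.41 μs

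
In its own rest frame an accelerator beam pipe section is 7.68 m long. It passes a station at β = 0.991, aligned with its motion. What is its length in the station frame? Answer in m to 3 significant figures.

L ≈ 1.03 m

γ = 1/√(1 − 0.991²) = 7.4704
Length contraction: L = L₀/γ = 7.68/7.4704 = 1.03 m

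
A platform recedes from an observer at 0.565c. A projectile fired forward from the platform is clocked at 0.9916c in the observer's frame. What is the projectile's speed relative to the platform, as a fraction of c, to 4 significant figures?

Inverse velocity addition: u' = (u − v)/(1 − uv/c²)
= (0.9916 − 0.565)/(1 − 0.9916×0.565) = 0.4266/0.439746 = 0.9701

u' ≈ 0.9701c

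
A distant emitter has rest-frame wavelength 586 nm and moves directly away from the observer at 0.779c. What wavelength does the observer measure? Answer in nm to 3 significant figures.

λ_obs ≈ 1660 nm

Relativistic Doppler: λ_obs = λ_src √((1+β)/(1−β))
= 586 × √(1.7790/0.22100) = 586 × 2.8372 = 1660 nm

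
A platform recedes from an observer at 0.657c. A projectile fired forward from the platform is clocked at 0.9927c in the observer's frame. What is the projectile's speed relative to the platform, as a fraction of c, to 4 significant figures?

Inverse velocity addition: u' = (u − v)/(1 − uv/c²)
= (0.9927 − 0.657)/(1 − 0.9927×0.657) = 0.3357/0.347796 = 0.9652

u' ≈ 0.9652c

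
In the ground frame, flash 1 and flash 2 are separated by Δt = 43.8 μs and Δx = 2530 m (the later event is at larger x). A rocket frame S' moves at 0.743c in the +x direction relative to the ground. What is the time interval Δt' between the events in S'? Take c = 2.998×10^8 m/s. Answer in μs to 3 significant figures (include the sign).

γ = 1/√(1 − 0.743²) = 1.4941
Δt' = γ(Δt − vΔx/c²) = 1.4941 × (43.8 μs − 0.743×2530 m / (2.998×10^8 m/s))
= 1.4941 × (37.530 μs) = 56.1 μs

Δt' ≈ 56.1 μs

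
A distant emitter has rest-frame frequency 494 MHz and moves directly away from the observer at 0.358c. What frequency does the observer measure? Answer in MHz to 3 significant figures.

Relativistic Doppler: f_obs = f_src √((1−β)/(1+β))
= 494 × √(0.64200/1.3580) = 494 × 0.68757 = 340 MHz

f_obs ≈ 340 MHz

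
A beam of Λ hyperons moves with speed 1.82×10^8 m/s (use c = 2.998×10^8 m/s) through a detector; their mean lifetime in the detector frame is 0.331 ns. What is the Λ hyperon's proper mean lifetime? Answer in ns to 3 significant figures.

β = v/c = 1.82×10^8 / 2.998×10^8 = 0.60707
γ = 1/√(1 − 0.60707²) = 1.2584
Proper time: τ₀ = Δt/γ = 0.331/1.2584 = 0.263 ns

τ₀ ≈ 0.263 ns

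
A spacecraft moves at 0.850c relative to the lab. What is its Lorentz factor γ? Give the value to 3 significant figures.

γ ≈ 1.90

γ = 1/√(1 − β²) = 1/√(1 − 0.850²) = 1/√(0.27750) = 1.90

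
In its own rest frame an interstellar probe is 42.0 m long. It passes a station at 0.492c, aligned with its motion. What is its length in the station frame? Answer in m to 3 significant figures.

L ≈ 36.6 m

γ = 1/√(1 − 0.492²) = 1.1486
Length contraction: L = L₀/γ = 42.0/1.1486 = 36.6 m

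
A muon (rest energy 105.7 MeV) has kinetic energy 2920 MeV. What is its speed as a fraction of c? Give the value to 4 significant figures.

β ≈ 0.9994

γ = 1 + K/(m₀c²) = 1 + 2920/105.7 = 28.6254
β = √(1 − 1/γ²) = 0.9994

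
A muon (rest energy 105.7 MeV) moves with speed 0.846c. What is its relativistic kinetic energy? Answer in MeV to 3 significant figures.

γ = 1/√(1 − 0.846²) = 1.8755
K = (γ − 1)m₀c² = (1.8755 − 1) × 105.7 MeV = 0.87553 × 105.7 MeV = 92.5 MeV

K ≈ 92.5 MeV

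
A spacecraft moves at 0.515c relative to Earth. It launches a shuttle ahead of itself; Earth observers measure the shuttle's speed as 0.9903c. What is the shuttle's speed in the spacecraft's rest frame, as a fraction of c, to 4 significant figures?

Inverse velocity addition: u' = (u − v)/(1 − uv/c²)
= (0.9903 − 0.515)/(1 − 0.9903×0.515) = 0.4753/0.489996 = 0.9700

u' ≈ 0.9700c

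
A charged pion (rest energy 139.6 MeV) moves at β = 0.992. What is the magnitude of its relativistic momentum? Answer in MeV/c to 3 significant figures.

p ≈ 1100 MeV/c

γ = 1/√(1 − 0.992²) = 7.9216
p = γβm₀c = 7.9216 × 0.992 × 139.6 MeV/c = 1100 MeV/c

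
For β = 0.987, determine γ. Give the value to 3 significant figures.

γ ≈ 6.22

γ = 1/√(1 − β²) = 1/√(1 − 0.987²) = 1/√(0.025831) = 6.22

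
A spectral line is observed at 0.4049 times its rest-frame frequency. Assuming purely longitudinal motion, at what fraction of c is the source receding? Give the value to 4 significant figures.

f_obs/f_src = √((1−β)/(1+β)) = 0.4049  ⇒  (1−β)/(1+β) = 0.163944
β = |1 − D²|/(1 + D²) = |1 − 0.163944|/(1 + 0.163944) = 0.7183

β ≈ 0.7183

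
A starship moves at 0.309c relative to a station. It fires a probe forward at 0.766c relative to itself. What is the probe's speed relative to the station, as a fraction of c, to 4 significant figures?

Relativistic velocity addition: u = (u' + v)/(1 + u'v/c²)
= (0.766 + 0.309)/(1 + 0.766×0.309) = 1.075/1.23669 = 0.8693

u ≈ 0.8693c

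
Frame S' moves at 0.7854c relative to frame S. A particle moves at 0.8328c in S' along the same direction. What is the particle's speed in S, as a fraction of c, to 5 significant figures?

Relativistic velocity addition: u = (u' + v)/(1 + u'v/c²)
= (0.8328 + 0.7854)/(1 + 0.8328×0.7854) = 1.6182/1.654081 = 0.97831

u ≈ 0.97831c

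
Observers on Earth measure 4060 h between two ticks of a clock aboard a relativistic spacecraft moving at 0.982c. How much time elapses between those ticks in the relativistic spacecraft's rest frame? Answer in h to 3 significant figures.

γ = 1/√(1 − 0.982²) = 5.2943
Proper time: τ₀ = Δt/γ = 4060/5.2943 = 767 h

τ₀ ≈ 767 h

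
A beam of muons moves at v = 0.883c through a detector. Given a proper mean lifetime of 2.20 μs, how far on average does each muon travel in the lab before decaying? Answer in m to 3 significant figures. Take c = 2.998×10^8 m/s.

d ≈ 1240 m

γ = 1/√(1 − 0.883²) = 2.1305
Dilated lifetime: Δt = γτ₀ = 2.1305 × 2.20 μs = 4.6871 μs
d = vΔt = 0.883c × 4.6871 μs = 2.6472×10^8 m/s × 4.6871×10^-6 s = 1240 m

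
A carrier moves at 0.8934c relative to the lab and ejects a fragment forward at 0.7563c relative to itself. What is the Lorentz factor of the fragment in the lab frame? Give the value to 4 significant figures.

γ ≈ 5.701

u_lab = (0.7563 + 0.8934)/(1 + 0.7563×0.8934) = 1.6497/1.675678 = 0.9844968
γ = 1/√(1 − 0.9844968²) = 5.701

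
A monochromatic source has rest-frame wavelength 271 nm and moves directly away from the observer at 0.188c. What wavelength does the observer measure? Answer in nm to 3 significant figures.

λ_obs ≈ 328 nm

Relativistic Doppler: λ_obs = λ_src √((1+β)/(1−β))
= 271 × √(1.1880/0.81200) = 271 × 1.2096 = 328 nm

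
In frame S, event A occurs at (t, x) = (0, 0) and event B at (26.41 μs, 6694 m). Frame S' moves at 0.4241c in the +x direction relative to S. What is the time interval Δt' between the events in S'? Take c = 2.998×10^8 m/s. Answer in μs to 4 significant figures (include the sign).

γ = 1/√(1 − 0.4241²) = 1.10422
Δt' = γ(Δt − vΔx/c²) = 1.10422 × (26.41 μs − 0.4241×6694 m / (2.998×10^8 m/s))
= 1.10422 × (16.9406 μs) = 18.71 μs

Δt' ≈ 18.71 μs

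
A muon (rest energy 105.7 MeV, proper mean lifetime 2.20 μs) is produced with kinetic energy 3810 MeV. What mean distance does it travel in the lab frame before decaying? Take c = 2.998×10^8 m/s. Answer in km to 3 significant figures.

d ≈ 24.4 km

γ = 1 + K/(m₀c²) = 1 + 3810/105.7 = 37.045
β = √(1 − 1/γ²) = 0.99964
Dilated lifetime: γτ₀ = 37.045 × 2.20 μs = 81.500 μs
d = βc·γτ₀ = 0.99964 × (2.998×10^8 m/s) × 8.1500×10^-5 s = 24.4 km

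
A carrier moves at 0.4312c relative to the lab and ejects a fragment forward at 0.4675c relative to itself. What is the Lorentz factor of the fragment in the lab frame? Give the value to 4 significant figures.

u_lab = (0.4675 + 0.4312)/(1 + 0.4675×0.4312) = 0.89870/1.201586 = 0.7479282
γ = 1/√(1 − 0.7479282²) = 1.507

γ ≈ 1.507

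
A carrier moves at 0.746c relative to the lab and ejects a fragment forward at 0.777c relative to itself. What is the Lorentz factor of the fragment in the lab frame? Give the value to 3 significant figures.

γ ≈ 3.77

u_lab = (0.777 + 0.746)/(1 + 0.777×0.746) = 1.523/1.57964 = 0.964143
γ = 1/√(1 − 0.964143²) = 3.77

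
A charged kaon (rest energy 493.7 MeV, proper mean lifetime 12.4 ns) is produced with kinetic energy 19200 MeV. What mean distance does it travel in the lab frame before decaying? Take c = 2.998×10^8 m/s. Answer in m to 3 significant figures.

γ = 1 + K/(m₀c²) = 1 + 19200/493.7 = 39.890
β = √(1 − 1/γ²) = 0.99969
Dilated lifetime: γτ₀ = 39.890 × 12.4 ns = 494.64 ns
d = βc·γτ₀ = 0.99969 × (2.998×10^8 m/s) × 4.9464×10^-7 s = 148 m

d ≈ 148 m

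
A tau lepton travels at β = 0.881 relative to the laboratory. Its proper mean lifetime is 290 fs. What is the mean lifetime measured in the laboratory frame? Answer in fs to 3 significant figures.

γ = 1/√(1 − 0.881²) = 2.1136
Time dilation: Δt = γτ₀ = 2.1136 × 290 fs = 613 fs

Δt ≈ 613 fs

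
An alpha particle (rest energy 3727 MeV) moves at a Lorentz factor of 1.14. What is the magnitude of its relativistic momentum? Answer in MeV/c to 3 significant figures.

β = √(1 − 1/γ²) = √(1 − 1/1.14²) = 0.48014
p = γβm₀c = 1.14 × 0.48014 × 3727 MeV/c = 2040 MeV/c

p ≈ 2040 MeV/c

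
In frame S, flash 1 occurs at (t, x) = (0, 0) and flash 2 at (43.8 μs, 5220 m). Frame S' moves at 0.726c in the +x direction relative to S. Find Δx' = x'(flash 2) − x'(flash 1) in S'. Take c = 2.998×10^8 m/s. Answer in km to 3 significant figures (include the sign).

γ = 1/√(1 − 0.726²) = 1.4541
Δx' = γ(Δx − vΔt) = 1.4541 × (5220 m − 0.726×(2.998×10^8 m/s)×43.8×10^-6 s)
= 1.4541 × (-4313.3 m) = -6.27 km

Δx' ≈ -6.27 km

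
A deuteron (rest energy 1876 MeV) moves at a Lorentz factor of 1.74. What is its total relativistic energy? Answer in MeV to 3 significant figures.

E ≈ 3260 MeV

γ = 1.74 (given)
E = γm₀c² = 1.74 × 1876 MeV = 3260 MeV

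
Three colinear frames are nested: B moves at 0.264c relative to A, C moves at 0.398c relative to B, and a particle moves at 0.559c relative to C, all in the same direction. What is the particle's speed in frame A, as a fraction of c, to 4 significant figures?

u ≈ 0.8675c

Compose boost 2: (0.398 + 0.264)/(1 + 0.398×0.264) = 0.6620/1.10507 = 0.599056
Compose boost 3: (0.559 + 0.599056)/(1 + 0.559×0.599056) = 1.15806/1.33487 = 0.8675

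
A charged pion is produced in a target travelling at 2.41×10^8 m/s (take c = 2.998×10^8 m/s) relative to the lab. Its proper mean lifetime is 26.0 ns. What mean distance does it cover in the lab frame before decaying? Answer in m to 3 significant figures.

d ≈ 10.5 m

β = v/c = 2.41×10^8 / 2.998×10^8 = 0.80387
γ = 1/√(1 − 0.80387²) = 1.6812
Dilated lifetime: Δt = γτ₀ = 1.6812 × 26.0 ns = 43.712 ns
d = vΔt = 0.80387c × 43.712 ns = 2.4100×10^8 m/s × 4.3712×10^-8 s = 10.5 m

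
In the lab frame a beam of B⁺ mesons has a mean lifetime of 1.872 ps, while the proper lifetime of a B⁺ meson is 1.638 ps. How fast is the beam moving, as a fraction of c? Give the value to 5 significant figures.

β ≈ 0.48412

γ = Δt/τ₀ = 1.872/1.638 = 1.142857
β = √(1 − 1/γ²) = √(1 − 1/1.142857²) = 0.48412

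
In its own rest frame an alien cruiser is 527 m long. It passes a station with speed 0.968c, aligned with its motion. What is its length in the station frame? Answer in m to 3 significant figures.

γ = 1/√(1 − 0.968²) = 3.9849
Length contraction: L = L₀/γ = 527/3.9849 = 132 m

L ≈ 132 m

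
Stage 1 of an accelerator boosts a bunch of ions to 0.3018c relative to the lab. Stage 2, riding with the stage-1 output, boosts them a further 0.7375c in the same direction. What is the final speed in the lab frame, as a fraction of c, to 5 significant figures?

Compose boost 2: (0.7375 + 0.3018)/(1 + 0.7375×0.3018) = 1.0393/1.222578 = 0.85009

u ≈ 0.85009c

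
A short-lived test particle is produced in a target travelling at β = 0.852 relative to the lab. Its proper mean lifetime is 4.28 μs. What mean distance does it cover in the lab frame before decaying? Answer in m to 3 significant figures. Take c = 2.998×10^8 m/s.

γ = 1/√(1 − 0.852²) = 1.9101
Dilated lifetime: Δt = γτ₀ = 1.9101 × 4.28 μs = 8.1751 μs
d = vΔt = 0.852c × 8.1751 μs = 2.5543×10^8 m/s × 8.1751×10^-6 s = 2090 m

d ≈ 2090 m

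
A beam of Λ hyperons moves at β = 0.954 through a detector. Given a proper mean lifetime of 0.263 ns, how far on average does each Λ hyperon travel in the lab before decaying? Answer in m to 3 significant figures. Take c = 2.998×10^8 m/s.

d ≈ 0.251 m

γ = 1/√(1 − 0.954²) = 3.3355
Dilated lifetime: Δt = γτ₀ = 3.3355 × 0.263 ns = 0.87723 ns
d = vΔt = 0.954c × 0.87723 ns = 2.8601×10^8 m/s × 8.7723×10^-10 s = 0.251 m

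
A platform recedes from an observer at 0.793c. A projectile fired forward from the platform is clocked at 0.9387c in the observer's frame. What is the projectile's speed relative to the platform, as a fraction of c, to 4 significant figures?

Inverse velocity addition: u' = (u − v)/(1 − uv/c²)
= (0.9387 − 0.793)/(1 − 0.9387×0.793) = 0.1457/0.255611 = 0.5700

u' ≈ 0.5700c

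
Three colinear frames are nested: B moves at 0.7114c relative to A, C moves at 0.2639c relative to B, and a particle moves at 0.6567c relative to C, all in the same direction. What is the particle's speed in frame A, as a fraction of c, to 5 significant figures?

Compose boost 2: (0.2639 + 0.7114)/(1 + 0.2639×0.7114) = 0.97530/1.187738 = 0.8211404
Compose boost 3: (0.6567 + 0.8211404)/(1 + 0.6567×0.8211404) = 1.477840/1.539243 = 0.96011

u ≈ 0.96011c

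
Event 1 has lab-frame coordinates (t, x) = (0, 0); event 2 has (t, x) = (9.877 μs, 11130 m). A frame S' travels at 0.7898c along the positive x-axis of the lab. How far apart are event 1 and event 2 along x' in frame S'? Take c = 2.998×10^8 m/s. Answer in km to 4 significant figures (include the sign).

Δx' ≈ 14.33 km

γ = 1/√(1 − 0.7898²) = 1.63035
Δx' = γ(Δx − vΔt) = 1.63035 × (11130 m − 0.7898×(2.998×10^8 m/s)×9.877×10^-6 s)
= 1.63035 × (8791.30 m) = 14.33 km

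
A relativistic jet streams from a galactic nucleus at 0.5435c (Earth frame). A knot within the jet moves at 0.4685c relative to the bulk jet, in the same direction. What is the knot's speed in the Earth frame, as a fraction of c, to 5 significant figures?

Relativistic velocity addition: u = (u' + v)/(1 + u'v/c²)
= (0.4685 + 0.5435)/(1 + 0.4685×0.5435) = 1.0120/1.254630 = 0.80661

u ≈ 0.80661c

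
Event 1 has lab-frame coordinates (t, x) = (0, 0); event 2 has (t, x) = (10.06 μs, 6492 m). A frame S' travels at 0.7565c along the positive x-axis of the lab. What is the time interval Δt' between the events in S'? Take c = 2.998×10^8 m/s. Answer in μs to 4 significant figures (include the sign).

Δt' ≈ -9.666 μs

γ = 1/√(1 − 0.7565²) = 1.52907
Δt' = γ(Δt − vΔx/c²) = 1.52907 × (10.06 μs − 0.7565×6492 m / (2.998×10^8 m/s))
= 1.52907 × (-6.32158 μs) = -9.666 μs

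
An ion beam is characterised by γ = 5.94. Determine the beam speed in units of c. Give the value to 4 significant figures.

β ≈ 0.9857

β = √(1 − 1/γ²) = √(1 − 1/5.94²) = √(0.971658) = 0.9857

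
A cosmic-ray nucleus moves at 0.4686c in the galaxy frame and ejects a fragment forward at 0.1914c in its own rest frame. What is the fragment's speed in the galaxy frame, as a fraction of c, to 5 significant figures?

u ≈ 0.60568c

Compose boost 2: (0.1914 + 0.4686)/(1 + 0.1914×0.4686) = 0.66000/1.089690 = 0.60568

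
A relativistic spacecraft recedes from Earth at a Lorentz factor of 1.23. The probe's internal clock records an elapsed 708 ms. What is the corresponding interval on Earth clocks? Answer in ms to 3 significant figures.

γ = 1.23 (given)
Time dilation: Δt = γτ₀ = 1.23 × 708 ms = 871 ms

Δt ≈ 871 ms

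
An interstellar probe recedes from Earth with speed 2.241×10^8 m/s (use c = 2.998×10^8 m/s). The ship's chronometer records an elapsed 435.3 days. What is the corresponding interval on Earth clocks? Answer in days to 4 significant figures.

Δt ≈ 655.3 days

β = v/c = 2.241×10^8 / 2.998×10^8 = 0.747498
γ = 1/√(1 − 0.747498²) = 1.50543
Time dilation: Δt = γτ₀ = 1.50543 × 435.3 days = 655.3 days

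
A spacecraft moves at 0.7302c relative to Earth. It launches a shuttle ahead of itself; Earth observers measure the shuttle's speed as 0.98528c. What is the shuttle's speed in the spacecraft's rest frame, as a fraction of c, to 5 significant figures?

u' ≈ 0.90922c

Inverse velocity addition: u' = (u − v)/(1 − uv/c²)
= (0.98528 − 0.7302)/(1 − 0.98528×0.7302) = 0.25508/0.2805485 = 0.90922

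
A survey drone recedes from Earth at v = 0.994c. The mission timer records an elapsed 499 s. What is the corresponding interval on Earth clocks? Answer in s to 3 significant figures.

γ = 1/√(1 − 0.994²) = 9.1424
Time dilation: Δt = γτ₀ = 9.1424 × 499 s = 4560 s

Δt ≈ 4560 s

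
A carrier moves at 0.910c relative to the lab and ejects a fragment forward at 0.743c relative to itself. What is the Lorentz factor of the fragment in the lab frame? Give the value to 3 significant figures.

γ ≈ 6.04

u_lab = (0.743 + 0.910)/(1 + 0.743×0.910) = 1.653/1.67613 = 0.986200
γ = 1/√(1 − 0.986200²) = 6.04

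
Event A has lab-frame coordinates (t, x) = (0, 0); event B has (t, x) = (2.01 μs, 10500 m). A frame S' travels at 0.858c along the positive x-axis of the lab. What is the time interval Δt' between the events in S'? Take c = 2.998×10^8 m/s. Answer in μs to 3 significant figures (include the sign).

γ = 1/√(1 − 0.858²) = 1.9469
Δt' = γ(Δt − vΔx/c²) = 1.9469 × (2.01 μs − 0.858×10500 m / (2.998×10^8 m/s))
= 1.9469 × (-28.040 μs) = -54.6 μs

Δt' ≈ -54.6 μs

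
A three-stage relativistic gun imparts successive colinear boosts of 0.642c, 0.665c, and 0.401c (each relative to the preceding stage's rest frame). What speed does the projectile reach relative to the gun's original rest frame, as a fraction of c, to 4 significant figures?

Compose boost 2: (0.665 + 0.642)/(1 + 0.665×0.642) = 1.307/1.42693 = 0.915952
Compose boost 3: (0.401 + 0.915952)/(1 + 0.401×0.915952) = 1.31695/1.36730 = 0.9632

u ≈ 0.9632c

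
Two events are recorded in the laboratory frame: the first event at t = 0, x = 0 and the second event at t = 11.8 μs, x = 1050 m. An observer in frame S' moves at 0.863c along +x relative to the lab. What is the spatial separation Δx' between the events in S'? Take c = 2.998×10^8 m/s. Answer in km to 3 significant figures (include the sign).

γ = 1/√(1 − 0.863²) = 1.9794
Δx' = γ(Δx − vΔt) = 1.9794 × (1050 m − 0.863×(2.998×10^8 m/s)×11.8×10^-6 s)
= 1.9794 × (-2003.0 m) = -3.96 km

Δx' ≈ -3.96 km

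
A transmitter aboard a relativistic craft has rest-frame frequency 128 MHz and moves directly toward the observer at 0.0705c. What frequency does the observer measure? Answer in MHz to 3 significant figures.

Relativistic Doppler: f_obs = f_src √((1+β)/(1−β))
= 128 × √(1.0705/0.92950) = 128 × 1.0732 = 137 MHz

f_obs ≈ 137 MHz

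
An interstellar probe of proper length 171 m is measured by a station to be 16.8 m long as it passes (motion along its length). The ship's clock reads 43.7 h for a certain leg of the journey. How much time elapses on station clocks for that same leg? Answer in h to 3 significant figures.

Length contraction ⇒ γ = L₀/L = 171/16.8 = 10.179
Time dilation: Δt = γτ₀ = 10.179 × 43.7 h = 445 h

Δt ≈ 445 h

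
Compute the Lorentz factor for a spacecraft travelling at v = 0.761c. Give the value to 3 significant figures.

γ = 1/√(1 − β²) = 1/√(1 − 0.761²) = 1/√(0.42088) = 1.54

γ ≈ 1.54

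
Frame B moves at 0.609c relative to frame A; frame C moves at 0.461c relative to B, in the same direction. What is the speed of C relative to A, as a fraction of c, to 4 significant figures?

u ≈ 0.8354c

Compose boost 2: (0.461 + 0.609)/(1 + 0.461×0.609) = 1.070/1.28075 = 0.8354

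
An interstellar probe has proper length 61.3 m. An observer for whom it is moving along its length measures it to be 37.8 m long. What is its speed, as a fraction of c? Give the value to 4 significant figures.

β ≈ 0.7872

γ = L₀/L = 61.3/37.8 = 1.62169
β = √(1 − 1/γ²) = 0.7872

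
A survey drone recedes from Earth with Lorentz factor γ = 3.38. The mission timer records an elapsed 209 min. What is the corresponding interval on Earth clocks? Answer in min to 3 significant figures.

γ = 3.38 (given)
Time dilation: Δt = γτ₀ = 3.38 × 209 min = 706 min

Δt ≈ 706 min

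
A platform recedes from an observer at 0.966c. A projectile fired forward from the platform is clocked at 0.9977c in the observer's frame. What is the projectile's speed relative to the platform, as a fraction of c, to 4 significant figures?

u' ≈ 0.8752c

Inverse velocity addition: u' = (u − v)/(1 − uv/c²)
= (0.9977 − 0.966)/(1 − 0.9977×0.966) = 0.03170/0.0362218 = 0.8752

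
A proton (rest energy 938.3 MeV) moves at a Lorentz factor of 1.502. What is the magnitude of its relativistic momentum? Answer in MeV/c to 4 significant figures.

p ≈ 1052 MeV/c

β = √(1 − 1/γ²) = √(1 − 1/1.502²) = 0.746149
p = γβm₀c = 1.502 × 0.746149 × 938.3 MeV/c = 1052 MeV/c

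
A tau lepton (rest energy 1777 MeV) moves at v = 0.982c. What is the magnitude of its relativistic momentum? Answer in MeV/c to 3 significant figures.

p ≈ 9240 MeV/c

γ = 1/√(1 − 0.982²) = 5.2943
p = γβm₀c = 5.2943 × 0.982 × 1777 MeV/c = 9240 MeV/c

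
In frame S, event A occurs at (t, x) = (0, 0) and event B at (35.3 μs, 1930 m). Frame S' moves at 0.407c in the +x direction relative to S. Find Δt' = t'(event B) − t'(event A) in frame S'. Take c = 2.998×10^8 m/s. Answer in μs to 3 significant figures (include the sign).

Δt' ≈ 35.8 μs

γ = 1/√(1 − 0.407²) = 1.0948
Δt' = γ(Δt − vΔx/c²) = 1.0948 × (35.3 μs − 0.407×1930 m / (2.998×10^8 m/s))
= 1.0948 × (32.680 μs) = 35.8 μs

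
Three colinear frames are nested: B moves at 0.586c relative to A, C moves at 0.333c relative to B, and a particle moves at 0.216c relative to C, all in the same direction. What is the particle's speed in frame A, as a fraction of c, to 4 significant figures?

u ≈ 0.8447c

Compose boost 2: (0.333 + 0.586)/(1 + 0.333×0.586) = 0.9190/1.19514 = 0.768949
Compose boost 3: (0.216 + 0.768949)/(1 + 0.216×0.768949) = 0.984949/1.16609 = 0.8447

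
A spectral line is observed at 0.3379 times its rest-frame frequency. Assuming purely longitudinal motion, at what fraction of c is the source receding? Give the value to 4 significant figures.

β ≈ 0.7950

f_obs/f_src = √((1−β)/(1+β)) = 0.3379  ⇒  (1−β)/(1+β) = 0.114176
β = |1 − D²|/(1 + D²) = |1 − 0.114176|/(1 + 0.114176) = 0.7950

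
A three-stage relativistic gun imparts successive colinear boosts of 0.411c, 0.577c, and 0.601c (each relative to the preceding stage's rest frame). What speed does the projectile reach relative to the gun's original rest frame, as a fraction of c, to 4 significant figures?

u ≈ 0.9457c

Compose boost 2: (0.577 + 0.411)/(1 + 0.577×0.411) = 0.9880/1.23715 = 0.798612
Compose boost 3: (0.601 + 0.798612)/(1 + 0.601×0.798612) = 1.39961/1.47997 = 0.9457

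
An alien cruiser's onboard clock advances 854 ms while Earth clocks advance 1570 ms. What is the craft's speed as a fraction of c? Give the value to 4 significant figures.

β ≈ 0.8391

γ = Δt/τ₀ = 1570/854 = 1.83841
β = √(1 − 1/γ²) = √(1 − 1/1.83841²) = 0.8391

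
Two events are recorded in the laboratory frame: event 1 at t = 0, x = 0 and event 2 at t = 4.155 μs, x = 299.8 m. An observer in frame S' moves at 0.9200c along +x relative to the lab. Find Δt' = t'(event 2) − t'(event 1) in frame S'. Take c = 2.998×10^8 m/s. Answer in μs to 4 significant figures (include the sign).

γ = 1/√(1 − 0.9200²) = 2.55155
Δt' = γ(Δt − vΔx/c²) = 2.55155 × (4.155 μs − 0.9200×299.8 m / (2.998×10^8 m/s))
= 2.55155 × (3.23500 μs) = 8.254 μs

Δt' ≈ 8.254 μs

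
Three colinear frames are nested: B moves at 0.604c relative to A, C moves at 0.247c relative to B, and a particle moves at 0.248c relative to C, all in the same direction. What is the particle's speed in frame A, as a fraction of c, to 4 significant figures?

u ≈ 0.8351c

Compose boost 2: (0.247 + 0.604)/(1 + 0.247×0.604) = 0.8510/1.14919 = 0.740523
Compose boost 3: (0.248 + 0.740523)/(1 + 0.248×0.740523) = 0.988523/1.18365 = 0.8351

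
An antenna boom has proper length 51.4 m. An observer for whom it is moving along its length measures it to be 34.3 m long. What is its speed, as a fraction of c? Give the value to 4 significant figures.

β ≈ 0.7448

γ = L₀/L = 51.4/34.3 = 1.49854
β = √(1 − 1/γ²) = 0.7448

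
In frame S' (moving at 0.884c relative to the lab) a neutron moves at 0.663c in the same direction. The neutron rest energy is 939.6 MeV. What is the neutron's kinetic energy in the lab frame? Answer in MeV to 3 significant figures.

K ≈ 3320 MeV

u_lab = (0.663 + 0.884)/(1 + 0.663×0.884) = 0.975353
γ = 1/√(1 − 0.975353²) = 4.5321
K = (γ − 1)m₀c² = (4.5321 − 1) × 939.6 = 3.5321 × 939.6 = 3320 MeV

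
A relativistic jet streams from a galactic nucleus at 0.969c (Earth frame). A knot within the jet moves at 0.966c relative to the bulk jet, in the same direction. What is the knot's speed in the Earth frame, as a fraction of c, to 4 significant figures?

Relativistic velocity addition: u = (u' + v)/(1 + u'v/c²)
= (0.966 + 0.969)/(1 + 0.966×0.969) = 1.935/1.93605 = 0.9995

u ≈ 0.9995c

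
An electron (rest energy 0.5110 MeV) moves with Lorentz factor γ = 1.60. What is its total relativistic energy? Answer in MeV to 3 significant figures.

γ = 1.60 (given)
E = γm₀c² = 1.60 × 0.5110 MeV = 0.818 MeV

E ≈ 0.818 MeV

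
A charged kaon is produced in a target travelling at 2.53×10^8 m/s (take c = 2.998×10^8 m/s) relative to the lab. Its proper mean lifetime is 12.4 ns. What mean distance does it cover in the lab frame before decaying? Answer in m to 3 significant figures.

d ≈ 5.85 m

β = v/c = 2.53×10^8 / 2.998×10^8 = 0.84390
γ = 1/√(1 − 0.84390²) = 1.8639
Dilated lifetime: Δt = γτ₀ = 1.8639 × 12.4 ns = 23.112 ns
d = vΔt = 0.84390c × 23.112 ns = 2.5300×10^8 m/s × 2.3112×10^-8 s = 5.85 m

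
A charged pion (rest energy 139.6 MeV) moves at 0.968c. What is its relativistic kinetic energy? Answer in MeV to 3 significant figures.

K ≈ 417 MeV

γ = 1/√(1 − 0.968²) = 3.9849
K = (γ − 1)m₀c² = (3.9849 − 1) × 139.6 MeV = 2.9849 × 139.6 MeV = 417 MeV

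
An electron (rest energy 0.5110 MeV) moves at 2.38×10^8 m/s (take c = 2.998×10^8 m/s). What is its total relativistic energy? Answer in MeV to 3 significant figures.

β = v/c = 2.38×10^8 / 2.998×10^8 = 0.79386
γ = 1/√(1 − 0.79386²) = 1.6445
E = γm₀c² = 1.6445 × 0.5110 MeV = 0.840 MeV

E ≈ 0.840 MeV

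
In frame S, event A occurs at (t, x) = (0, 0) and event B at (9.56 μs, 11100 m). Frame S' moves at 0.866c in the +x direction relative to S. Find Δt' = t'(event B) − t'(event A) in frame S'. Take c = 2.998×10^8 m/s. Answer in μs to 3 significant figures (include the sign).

γ = 1/√(1 − 0.866²) = 1.9998
Δt' = γ(Δt − vΔx/c²) = 1.9998 × (9.56 μs − 0.866×11100 m / (2.998×10^8 m/s))
= 1.9998 × (-22.503 μs) = -45.0 μs

Δt' ≈ -45.0 μs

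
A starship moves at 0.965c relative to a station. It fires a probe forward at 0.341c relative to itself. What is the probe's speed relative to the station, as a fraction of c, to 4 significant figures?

Relativistic velocity addition: u = (u' + v)/(1 + u'v/c²)
= (0.341 + 0.965)/(1 + 0.341×0.965) = 1.306/1.32906 = 0.9826

u ≈ 0.9826c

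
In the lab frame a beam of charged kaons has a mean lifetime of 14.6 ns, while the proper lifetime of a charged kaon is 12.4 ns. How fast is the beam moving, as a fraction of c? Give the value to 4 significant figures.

γ = Δt/τ₀ = 14.6/12.4 = 1.17742
β = √(1 − 1/γ²) = √(1 − 1/1.17742²) = 0.5279

β ≈ 0.5279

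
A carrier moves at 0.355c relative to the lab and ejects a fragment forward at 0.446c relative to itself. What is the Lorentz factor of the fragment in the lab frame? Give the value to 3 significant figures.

u_lab = (0.446 + 0.355)/(1 + 0.446×0.355) = 0.8010/1.15833 = 0.691513
γ = 1/√(1 − 0.691513²) = 1.38

γ ≈ 1.38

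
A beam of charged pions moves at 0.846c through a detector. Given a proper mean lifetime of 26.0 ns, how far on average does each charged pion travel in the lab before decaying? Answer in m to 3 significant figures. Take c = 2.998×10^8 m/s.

γ = 1/√(1 − 0.846²) = 1.8755
Dilated lifetime: Δt = γτ₀ = 1.8755 × 26.0 ns = 48.764 ns
d = vΔt = 0.846c × 48.764 ns = 2.5363×10^8 m/s × 4.8764×10^-8 s = 12.4 m

d ≈ 12.4 m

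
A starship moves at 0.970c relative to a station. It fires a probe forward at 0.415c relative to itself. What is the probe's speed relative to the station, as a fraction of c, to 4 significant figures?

Relativistic velocity addition: u = (u' + v)/(1 + u'v/c²)
= (0.415 + 0.970)/(1 + 0.415×0.970) = 1.385/1.40255 = 0.9875

u ≈ 0.9875c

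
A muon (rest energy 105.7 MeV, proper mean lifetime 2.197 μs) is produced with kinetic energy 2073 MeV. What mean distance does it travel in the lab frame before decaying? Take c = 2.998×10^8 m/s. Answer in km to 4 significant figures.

γ = 1 + K/(m₀c²) = 1 + 2073/105.7 = 20.6121
β = √(1 − 1/γ²) = 0.998822
Dilated lifetime: γτ₀ = 20.6121 × 2.197 μs = 45.2848 μs
d = βc·γτ₀ = 0.998822 × (2.998×10^8 m/s) × 4.52848×10^-5 s = 13.56 km

d ≈ 13.56 km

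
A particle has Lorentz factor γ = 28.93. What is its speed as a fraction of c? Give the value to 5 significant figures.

β = √(1 − 1/γ²) = √(1 − 1/28.93²) = √(0.9988052) = 0.99940

β ≈ 0.99940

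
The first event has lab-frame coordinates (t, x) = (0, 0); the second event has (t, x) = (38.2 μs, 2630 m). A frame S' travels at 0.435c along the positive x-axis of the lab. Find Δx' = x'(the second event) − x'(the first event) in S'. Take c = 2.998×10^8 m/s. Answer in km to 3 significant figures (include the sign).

Δx' ≈ -2.61 km

γ = 1/√(1 − 0.435²) = 1.1106
Δx' = γ(Δx − vΔt) = 1.1106 × (2630 m − 0.435×(2.998×10^8 m/s)×38.2×10^-6 s)
= 1.1106 × (-2351.8 m) = -2.61 km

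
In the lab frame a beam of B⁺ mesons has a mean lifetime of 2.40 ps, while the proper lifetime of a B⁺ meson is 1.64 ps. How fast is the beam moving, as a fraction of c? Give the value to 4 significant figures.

β ≈ 0.7301

γ = Δt/τ₀ = 2.40/1.64 = 1.46341
β = √(1 − 1/γ²) = √(1 − 1/1.46341²) = 0.7301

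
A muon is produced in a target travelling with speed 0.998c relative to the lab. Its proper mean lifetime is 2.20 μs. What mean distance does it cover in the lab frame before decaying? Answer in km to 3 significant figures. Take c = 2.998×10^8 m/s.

γ = 1/√(1 − 0.998²) = 15.819
Dilated lifetime: Δt = γτ₀ = 15.819 × 2.20 μs = 34.802 μs
d = vΔt = 0.998c × 34.802 μs = 2.9920×10^8 m/s × 3.4802×10^-5 s = 10.4 km

d ≈ 10.4 km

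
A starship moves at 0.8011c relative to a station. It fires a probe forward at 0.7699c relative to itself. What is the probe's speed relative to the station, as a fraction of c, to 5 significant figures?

u ≈ 0.97169c

Relativistic velocity addition: u = (u' + v)/(1 + u'v/c²)
= (0.7699 + 0.8011)/(1 + 0.7699×0.8011) = 1.5710/1.616767 = 0.97169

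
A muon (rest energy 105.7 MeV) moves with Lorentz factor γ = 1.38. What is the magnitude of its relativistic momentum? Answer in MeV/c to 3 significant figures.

β = √(1 − 1/γ²) = √(1 − 1/1.38²) = 0.68913
p = γβm₀c = 1.38 × 0.68913 × 105.7 MeV/c = 101 MeV/c

p ≈ 101 MeV/c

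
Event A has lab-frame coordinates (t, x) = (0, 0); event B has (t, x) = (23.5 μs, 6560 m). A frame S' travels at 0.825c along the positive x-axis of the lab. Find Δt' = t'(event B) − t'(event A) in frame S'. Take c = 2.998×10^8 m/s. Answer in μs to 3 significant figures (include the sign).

γ = 1/√(1 − 0.825²) = 1.7695
Δt' = γ(Δt − vΔx/c²) = 1.7695 × (23.5 μs − 0.825×6560 m / (2.998×10^8 m/s))
= 1.7695 × (5.4480 μs) = 9.64 μs

Δt' ≈ 9.64 μs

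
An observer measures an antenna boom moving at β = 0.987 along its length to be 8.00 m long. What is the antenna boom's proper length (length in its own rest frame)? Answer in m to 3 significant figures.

L₀ ≈ 49.8 m

γ = 1/√(1 − 0.987²) = 6.2220
L₀ = γL = 6.2220 × 8.00 = 49.8 m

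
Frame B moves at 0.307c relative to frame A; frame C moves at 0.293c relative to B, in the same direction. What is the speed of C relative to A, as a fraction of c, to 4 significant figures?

Compose boost 2: (0.293 + 0.307)/(1 + 0.293×0.307) = 0.6000/1.08995 = 0.5505

u ≈ 0.5505c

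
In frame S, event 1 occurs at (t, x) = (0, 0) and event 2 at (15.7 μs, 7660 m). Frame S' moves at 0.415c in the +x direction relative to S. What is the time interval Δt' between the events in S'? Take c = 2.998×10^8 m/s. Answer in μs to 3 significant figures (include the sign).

γ = 1/√(1 − 0.415²) = 1.0991
Δt' = γ(Δt − vΔx/c²) = 1.0991 × (15.7 μs − 0.415×7660 m / (2.998×10^8 m/s))
= 1.0991 × (5.0966 μs) = 5.60 μs

Δt' ≈ 5.60 μs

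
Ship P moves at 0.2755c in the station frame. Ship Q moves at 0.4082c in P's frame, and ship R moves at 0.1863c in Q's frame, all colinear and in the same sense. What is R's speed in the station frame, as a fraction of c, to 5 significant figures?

u ≈ 0.71861c

Compose boost 2: (0.4082 + 0.2755)/(1 + 0.4082×0.2755) = 0.68370/1.112459 = 0.6145844
Compose boost 3: (0.1863 + 0.6145844)/(1 + 0.1863×0.6145844) = 0.8008844/1.114497 = 0.71861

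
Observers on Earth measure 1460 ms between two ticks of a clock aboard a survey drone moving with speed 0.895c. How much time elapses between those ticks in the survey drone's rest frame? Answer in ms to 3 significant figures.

γ = 1/√(1 − 0.895²) = 2.2418
Proper time: τ₀ = Δt/γ = 1460/2.2418 = 651 ms

τ₀ ≈ 651 ms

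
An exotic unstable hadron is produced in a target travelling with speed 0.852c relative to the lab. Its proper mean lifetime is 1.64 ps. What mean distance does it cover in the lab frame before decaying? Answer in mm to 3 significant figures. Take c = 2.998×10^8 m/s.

γ = 1/√(1 − 0.852²) = 1.9101
Dilated lifetime: Δt = γτ₀ = 1.9101 × 1.64 ps = 3.1325 ps
d = vΔt = 0.852c × 3.1325 ps = 2.5543×10^8 m/s × 3.1325×10^-12 s = 0.800 mm

d ≈ 0.800 mm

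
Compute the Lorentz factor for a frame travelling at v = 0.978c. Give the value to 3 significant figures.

γ ≈ 4.79

γ = 1/√(1 − β²) = 1/√(1 − 0.978²) = 1/√(0.043516) = 4.79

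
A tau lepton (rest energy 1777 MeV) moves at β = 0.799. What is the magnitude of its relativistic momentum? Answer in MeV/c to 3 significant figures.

γ = 1/√(1 − 0.799²) = 1.6630
p = γβm₀c = 1.6630 × 0.799 × 1777 MeV/c = 2360 MeV/c

p ≈ 2360 MeV/c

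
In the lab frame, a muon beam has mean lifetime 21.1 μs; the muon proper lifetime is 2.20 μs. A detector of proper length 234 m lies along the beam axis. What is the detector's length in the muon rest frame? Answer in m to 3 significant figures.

Time dilation ⇒ γ = Δt/τ₀ = 21.1/2.20 = 9.5909
Length contraction: L = L₀/γ = 234/9.5909 = 24.4 m

L ≈ 24.4 m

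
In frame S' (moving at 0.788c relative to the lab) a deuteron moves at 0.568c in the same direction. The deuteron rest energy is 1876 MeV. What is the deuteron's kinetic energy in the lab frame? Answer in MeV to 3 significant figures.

u_lab = (0.568 + 0.788)/(1 + 0.568×0.788) = 0.936733
γ = 1/√(1 − 0.936733²) = 2.8568
K = (γ − 1)m₀c² = (2.8568 − 1) × 1876 = 1.8568 × 1876 = 3480 MeV

K ≈ 3480 MeV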